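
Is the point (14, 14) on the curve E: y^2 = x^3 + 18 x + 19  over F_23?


Check whether y^2 = x^3 + 18 x + 19 (mod 23) for (x, y) = (14, 14).
LHS: y^2 = 14^2 mod 23 = 12
RHS: x^3 + 18 x + 19 = 14^3 + 18*14 + 19 mod 23 = 2
LHS != RHS

No, not on the curve


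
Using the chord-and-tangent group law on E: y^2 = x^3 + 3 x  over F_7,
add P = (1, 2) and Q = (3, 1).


P != Q, so use the chord formula.
s = (y2 - y1) / (x2 - x1) = (6) / (2) mod 7 = 3
x3 = s^2 - x1 - x2 mod 7 = 3^2 - 1 - 3 = 5
y3 = s (x1 - x3) - y1 mod 7 = 3 * (1 - 5) - 2 = 0

P + Q = (5, 0)


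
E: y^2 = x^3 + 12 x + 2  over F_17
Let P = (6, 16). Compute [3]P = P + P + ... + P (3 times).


k = 3 = 11_2 (binary, LSB first: 11)
Double-and-add from P = (6, 16):
  bit 0 = 1: acc = O + (6, 16) = (6, 16)
  bit 1 = 1: acc = (6, 16) + (1, 7) = (1, 10)

3P = (1, 10)


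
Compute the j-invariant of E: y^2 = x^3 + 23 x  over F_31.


Delta = -16(4 a^3 + 27 b^2) mod 31 = 1
-1728 * (4 a)^3 = -1728 * (4*23)^3 mod 31 = 23
j = 23 * 1^(-1) mod 31 = 23

j = 23 (mod 31)


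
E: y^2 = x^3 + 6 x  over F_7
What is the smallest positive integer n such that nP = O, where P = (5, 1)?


Compute successive multiples of P until we hit O:
  1P = (5, 1)
  2P = (1, 0)
  3P = (5, 6)
  4P = O

ord(P) = 4


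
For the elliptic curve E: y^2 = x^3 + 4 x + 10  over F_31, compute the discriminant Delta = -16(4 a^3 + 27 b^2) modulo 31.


4 a^3 + 27 b^2 = 4*4^3 + 27*10^2 = 256 + 2700 = 2956
Delta = -16 * (2956) = -47296
Delta mod 31 = 10

Delta = 10 (mod 31)


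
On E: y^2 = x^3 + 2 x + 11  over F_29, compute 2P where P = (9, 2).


Doubling: s = (3 x1^2 + a) / (2 y1)
s = (3*9^2 + 2) / (2*2) mod 29 = 25
x3 = s^2 - 2 x1 mod 29 = 25^2 - 2*9 = 27
y3 = s (x1 - x3) - y1 mod 29 = 25 * (9 - 27) - 2 = 12

2P = (27, 12)


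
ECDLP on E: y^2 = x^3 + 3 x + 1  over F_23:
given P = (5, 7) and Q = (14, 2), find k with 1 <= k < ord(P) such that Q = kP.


Enumerate multiples of P until we hit Q = (14, 2):
  1P = (5, 7)
  2P = (14, 2)
Match found at i = 2.

k = 2


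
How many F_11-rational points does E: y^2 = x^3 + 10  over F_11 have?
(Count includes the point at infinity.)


For each x in F_11, count y with y^2 = x^3 + 0 x + 10 mod 11:
  x = 1: RHS = 0, y in [0]  -> 1 point(s)
  x = 3: RHS = 4, y in [2, 9]  -> 2 point(s)
  x = 5: RHS = 3, y in [5, 6]  -> 2 point(s)
  x = 7: RHS = 1, y in [1, 10]  -> 2 point(s)
  x = 8: RHS = 5, y in [4, 7]  -> 2 point(s)
  x = 10: RHS = 9, y in [3, 8]  -> 2 point(s)
Affine points: 11. Add the point at infinity: total = 12.

#E(F_11) = 12


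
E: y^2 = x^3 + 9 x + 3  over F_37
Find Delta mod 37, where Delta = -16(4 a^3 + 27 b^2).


4 a^3 + 27 b^2 = 4*9^3 + 27*3^2 = 2916 + 243 = 3159
Delta = -16 * (3159) = -50544
Delta mod 37 = 35

Delta = 35 (mod 37)


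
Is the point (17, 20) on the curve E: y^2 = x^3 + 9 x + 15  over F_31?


Check whether y^2 = x^3 + 9 x + 15 (mod 31) for (x, y) = (17, 20).
LHS: y^2 = 20^2 mod 31 = 28
RHS: x^3 + 9 x + 15 = 17^3 + 9*17 + 15 mod 31 = 28
LHS = RHS

Yes, on the curve


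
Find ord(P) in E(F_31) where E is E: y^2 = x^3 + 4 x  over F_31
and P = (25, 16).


Compute successive multiples of P until we hit O:
  1P = (25, 16)
  2P = (1, 6)
  3P = (14, 17)
  4P = (2, 27)
  5P = (18, 13)
  6P = (4, 24)
  7P = (20, 19)
  8P = (0, 0)
  ... (continuing to 16P)
  16P = O

ord(P) = 16


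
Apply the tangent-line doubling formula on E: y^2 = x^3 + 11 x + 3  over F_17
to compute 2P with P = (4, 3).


Doubling: s = (3 x1^2 + a) / (2 y1)
s = (3*4^2 + 11) / (2*3) mod 17 = 7
x3 = s^2 - 2 x1 mod 17 = 7^2 - 2*4 = 7
y3 = s (x1 - x3) - y1 mod 17 = 7 * (4 - 7) - 3 = 10

2P = (7, 10)


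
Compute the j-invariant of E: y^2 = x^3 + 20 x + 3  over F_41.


Delta = -16(4 a^3 + 27 b^2) mod 41 = 15
-1728 * (4 a)^3 = -1728 * (4*20)^3 mod 41 = 7
j = 7 * 15^(-1) mod 41 = 36

j = 36 (mod 41)


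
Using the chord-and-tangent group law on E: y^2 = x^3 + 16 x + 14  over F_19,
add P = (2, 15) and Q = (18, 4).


P != Q, so use the chord formula.
s = (y2 - y1) / (x2 - x1) = (8) / (16) mod 19 = 10
x3 = s^2 - x1 - x2 mod 19 = 10^2 - 2 - 18 = 4
y3 = s (x1 - x3) - y1 mod 19 = 10 * (2 - 4) - 15 = 3

P + Q = (4, 3)


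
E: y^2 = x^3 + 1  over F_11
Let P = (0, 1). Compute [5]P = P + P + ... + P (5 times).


k = 5 = 101_2 (binary, LSB first: 101)
Double-and-add from P = (0, 1):
  bit 0 = 1: acc = O + (0, 1) = (0, 1)
  bit 1 = 0: acc unchanged = (0, 1)
  bit 2 = 1: acc = (0, 1) + (0, 1) = (0, 10)

5P = (0, 10)


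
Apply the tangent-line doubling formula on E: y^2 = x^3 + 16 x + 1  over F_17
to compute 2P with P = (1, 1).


Doubling: s = (3 x1^2 + a) / (2 y1)
s = (3*1^2 + 16) / (2*1) mod 17 = 1
x3 = s^2 - 2 x1 mod 17 = 1^2 - 2*1 = 16
y3 = s (x1 - x3) - y1 mod 17 = 1 * (1 - 16) - 1 = 1

2P = (16, 1)


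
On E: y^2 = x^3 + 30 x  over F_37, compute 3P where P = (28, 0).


k = 3 = 11_2 (binary, LSB first: 11)
Double-and-add from P = (28, 0):
  bit 0 = 1: acc = O + (28, 0) = (28, 0)
  bit 1 = 1: acc = (28, 0) + O = (28, 0)

3P = (28, 0)


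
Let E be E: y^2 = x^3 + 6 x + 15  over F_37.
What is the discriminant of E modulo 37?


4 a^3 + 27 b^2 = 4*6^3 + 27*15^2 = 864 + 6075 = 6939
Delta = -16 * (6939) = -111024
Delta mod 37 = 13

Delta = 13 (mod 37)


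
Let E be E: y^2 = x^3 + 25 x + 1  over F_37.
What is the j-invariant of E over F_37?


Delta = -16(4 a^3 + 27 b^2) mod 37 = 11
-1728 * (4 a)^3 = -1728 * (4*25)^3 mod 37 = 11
j = 11 * 11^(-1) mod 37 = 1

j = 1 (mod 37)


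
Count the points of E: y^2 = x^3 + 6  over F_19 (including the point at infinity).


For each x in F_19, count y with y^2 = x^3 + 0 x + 6 mod 19:
  x = 0: RHS = 6, y in [5, 14]  -> 2 point(s)
  x = 1: RHS = 7, y in [8, 11]  -> 2 point(s)
  x = 5: RHS = 17, y in [6, 13]  -> 2 point(s)
  x = 7: RHS = 7, y in [8, 11]  -> 2 point(s)
  x = 8: RHS = 5, y in [9, 10]  -> 2 point(s)
  x = 11: RHS = 7, y in [8, 11]  -> 2 point(s)
  x = 12: RHS = 5, y in [9, 10]  -> 2 point(s)
  x = 16: RHS = 17, y in [6, 13]  -> 2 point(s)
  x = 17: RHS = 17, y in [6, 13]  -> 2 point(s)
  x = 18: RHS = 5, y in [9, 10]  -> 2 point(s)
Affine points: 20. Add the point at infinity: total = 21.

#E(F_19) = 21


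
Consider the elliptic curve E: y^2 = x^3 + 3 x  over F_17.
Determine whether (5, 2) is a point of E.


Check whether y^2 = x^3 + 3 x + 0 (mod 17) for (x, y) = (5, 2).
LHS: y^2 = 2^2 mod 17 = 4
RHS: x^3 + 3 x + 0 = 5^3 + 3*5 + 0 mod 17 = 4
LHS = RHS

Yes, on the curve


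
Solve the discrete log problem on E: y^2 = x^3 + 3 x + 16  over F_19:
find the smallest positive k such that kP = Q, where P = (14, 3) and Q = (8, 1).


Enumerate multiples of P until we hit Q = (8, 1):
  1P = (14, 3)
  2P = (8, 18)
  3P = (8, 1)
Match found at i = 3.

k = 3


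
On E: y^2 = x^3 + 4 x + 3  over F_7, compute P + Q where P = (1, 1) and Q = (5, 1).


P != Q, so use the chord formula.
s = (y2 - y1) / (x2 - x1) = (0) / (4) mod 7 = 0
x3 = s^2 - x1 - x2 mod 7 = 0^2 - 1 - 5 = 1
y3 = s (x1 - x3) - y1 mod 7 = 0 * (1 - 1) - 1 = 6

P + Q = (1, 6)


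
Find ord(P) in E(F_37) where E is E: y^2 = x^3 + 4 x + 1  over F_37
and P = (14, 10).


Compute successive multiples of P until we hit O:
  1P = (14, 10)
  2P = (9, 27)
  3P = (30, 0)
  4P = (9, 10)
  5P = (14, 27)
  6P = O

ord(P) = 6


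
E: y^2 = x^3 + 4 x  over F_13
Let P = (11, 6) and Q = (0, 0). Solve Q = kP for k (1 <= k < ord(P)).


Enumerate multiples of P until we hit Q = (0, 0):
  1P = (11, 6)
  2P = (0, 0)
Match found at i = 2.

k = 2


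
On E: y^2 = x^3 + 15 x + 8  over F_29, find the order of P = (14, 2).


Compute successive multiples of P until we hit O:
  1P = (14, 2)
  2P = (25, 0)
  3P = (14, 27)
  4P = O

ord(P) = 4


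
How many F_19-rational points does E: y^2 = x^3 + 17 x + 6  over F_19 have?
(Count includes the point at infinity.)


For each x in F_19, count y with y^2 = x^3 + 17 x + 6 mod 19:
  x = 0: RHS = 6, y in [5, 14]  -> 2 point(s)
  x = 1: RHS = 5, y in [9, 10]  -> 2 point(s)
  x = 4: RHS = 5, y in [9, 10]  -> 2 point(s)
  x = 5: RHS = 7, y in [8, 11]  -> 2 point(s)
  x = 6: RHS = 1, y in [1, 18]  -> 2 point(s)
  x = 10: RHS = 17, y in [6, 13]  -> 2 point(s)
  x = 11: RHS = 4, y in [2, 17]  -> 2 point(s)
  x = 12: RHS = 0, y in [0]  -> 1 point(s)
  x = 13: RHS = 11, y in [7, 12]  -> 2 point(s)
  x = 14: RHS = 5, y in [9, 10]  -> 2 point(s)
  x = 15: RHS = 7, y in [8, 11]  -> 2 point(s)
  x = 16: RHS = 4, y in [2, 17]  -> 2 point(s)
  x = 18: RHS = 7, y in [8, 11]  -> 2 point(s)
Affine points: 25. Add the point at infinity: total = 26.

#E(F_19) = 26


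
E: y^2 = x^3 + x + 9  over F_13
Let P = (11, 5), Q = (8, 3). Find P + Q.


P != Q, so use the chord formula.
s = (y2 - y1) / (x2 - x1) = (11) / (10) mod 13 = 5
x3 = s^2 - x1 - x2 mod 13 = 5^2 - 11 - 8 = 6
y3 = s (x1 - x3) - y1 mod 13 = 5 * (11 - 6) - 5 = 7

P + Q = (6, 7)


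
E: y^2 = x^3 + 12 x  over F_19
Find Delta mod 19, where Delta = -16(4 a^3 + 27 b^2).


4 a^3 + 27 b^2 = 4*12^3 + 27*0^2 = 6912 + 0 = 6912
Delta = -16 * (6912) = -110592
Delta mod 19 = 7

Delta = 7 (mod 19)


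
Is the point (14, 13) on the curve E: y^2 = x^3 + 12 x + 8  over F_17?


Check whether y^2 = x^3 + 12 x + 8 (mod 17) for (x, y) = (14, 13).
LHS: y^2 = 13^2 mod 17 = 16
RHS: x^3 + 12 x + 8 = 14^3 + 12*14 + 8 mod 17 = 13
LHS != RHS

No, not on the curve


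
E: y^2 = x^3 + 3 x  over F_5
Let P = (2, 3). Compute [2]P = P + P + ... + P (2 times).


k = 2 = 10_2 (binary, LSB first: 01)
Double-and-add from P = (2, 3):
  bit 0 = 0: acc unchanged = O
  bit 1 = 1: acc = O + (1, 2) = (1, 2)

2P = (1, 2)


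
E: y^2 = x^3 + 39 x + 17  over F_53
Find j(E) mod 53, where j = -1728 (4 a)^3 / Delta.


Delta = -16(4 a^3 + 27 b^2) mod 53 = 47
-1728 * (4 a)^3 = -1728 * (4*39)^3 mod 53 = 16
j = 16 * 47^(-1) mod 53 = 15

j = 15 (mod 53)


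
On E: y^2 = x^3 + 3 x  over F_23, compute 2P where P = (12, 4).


Doubling: s = (3 x1^2 + a) / (2 y1)
s = (3*12^2 + 3) / (2*4) mod 23 = 17
x3 = s^2 - 2 x1 mod 23 = 17^2 - 2*12 = 12
y3 = s (x1 - x3) - y1 mod 23 = 17 * (12 - 12) - 4 = 19

2P = (12, 19)


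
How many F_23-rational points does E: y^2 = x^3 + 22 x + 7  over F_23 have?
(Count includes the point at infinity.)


For each x in F_23, count y with y^2 = x^3 + 22 x + 7 mod 23:
  x = 2: RHS = 13, y in [6, 17]  -> 2 point(s)
  x = 3: RHS = 8, y in [10, 13]  -> 2 point(s)
  x = 5: RHS = 12, y in [9, 14]  -> 2 point(s)
  x = 10: RHS = 8, y in [10, 13]  -> 2 point(s)
  x = 11: RHS = 16, y in [4, 19]  -> 2 point(s)
  x = 13: RHS = 6, y in [11, 12]  -> 2 point(s)
  x = 14: RHS = 0, y in [0]  -> 1 point(s)
  x = 15: RHS = 9, y in [3, 20]  -> 2 point(s)
  x = 16: RHS = 16, y in [4, 19]  -> 2 point(s)
  x = 17: RHS = 4, y in [2, 21]  -> 2 point(s)
  x = 18: RHS = 2, y in [5, 18]  -> 2 point(s)
  x = 19: RHS = 16, y in [4, 19]  -> 2 point(s)
  x = 20: RHS = 6, y in [11, 12]  -> 2 point(s)
  x = 21: RHS = 1, y in [1, 22]  -> 2 point(s)
Affine points: 27. Add the point at infinity: total = 28.

#E(F_23) = 28


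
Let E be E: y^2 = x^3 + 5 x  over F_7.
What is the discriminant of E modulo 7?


4 a^3 + 27 b^2 = 4*5^3 + 27*0^2 = 500 + 0 = 500
Delta = -16 * (500) = -8000
Delta mod 7 = 1

Delta = 1 (mod 7)


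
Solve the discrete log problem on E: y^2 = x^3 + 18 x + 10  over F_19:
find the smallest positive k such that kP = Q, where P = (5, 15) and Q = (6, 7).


Enumerate multiples of P until we hit Q = (6, 7):
  1P = (5, 15)
  2P = (15, 11)
  3P = (6, 12)
  4P = (17, 2)
  5P = (2, 15)
  6P = (12, 4)
  7P = (13, 3)
  8P = (8, 18)
  9P = (7, 2)
  10P = (16, 9)
  11P = (14, 2)
  12P = (11, 0)
  13P = (14, 17)
  14P = (16, 10)
  15P = (7, 17)
  16P = (8, 1)
  17P = (13, 16)
  18P = (12, 15)
  19P = (2, 4)
  20P = (17, 17)
  21P = (6, 7)
Match found at i = 21.

k = 21


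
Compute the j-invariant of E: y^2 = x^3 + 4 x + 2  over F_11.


Delta = -16(4 a^3 + 27 b^2) mod 11 = 6
-1728 * (4 a)^3 = -1728 * (4*4)^3 mod 11 = 7
j = 7 * 6^(-1) mod 11 = 3

j = 3 (mod 11)


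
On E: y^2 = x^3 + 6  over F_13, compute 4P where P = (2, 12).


k = 4 = 100_2 (binary, LSB first: 001)
Double-and-add from P = (2, 12):
  bit 0 = 0: acc unchanged = O
  bit 1 = 0: acc unchanged = O
  bit 2 = 1: acc = O + (5, 12) = (5, 12)

4P = (5, 12)


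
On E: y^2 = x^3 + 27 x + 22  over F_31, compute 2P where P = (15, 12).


Doubling: s = (3 x1^2 + a) / (2 y1)
s = (3*15^2 + 27) / (2*12) mod 31 = 6
x3 = s^2 - 2 x1 mod 31 = 6^2 - 2*15 = 6
y3 = s (x1 - x3) - y1 mod 31 = 6 * (15 - 6) - 12 = 11

2P = (6, 11)


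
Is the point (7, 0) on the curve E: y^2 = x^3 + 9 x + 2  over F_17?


Check whether y^2 = x^3 + 9 x + 2 (mod 17) for (x, y) = (7, 0).
LHS: y^2 = 0^2 mod 17 = 0
RHS: x^3 + 9 x + 2 = 7^3 + 9*7 + 2 mod 17 = 0
LHS = RHS

Yes, on the curve


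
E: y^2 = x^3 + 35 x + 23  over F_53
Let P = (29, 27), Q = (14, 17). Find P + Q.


P != Q, so use the chord formula.
s = (y2 - y1) / (x2 - x1) = (43) / (38) mod 53 = 36
x3 = s^2 - x1 - x2 mod 53 = 36^2 - 29 - 14 = 34
y3 = s (x1 - x3) - y1 mod 53 = 36 * (29 - 34) - 27 = 5

P + Q = (34, 5)


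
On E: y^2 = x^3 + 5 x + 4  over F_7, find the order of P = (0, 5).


Compute successive multiples of P until we hit O:
  1P = (0, 5)
  2P = (2, 1)
  3P = (2, 6)
  4P = (0, 2)
  5P = O

ord(P) = 5


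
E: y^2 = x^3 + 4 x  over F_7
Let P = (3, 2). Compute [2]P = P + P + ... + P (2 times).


k = 2 = 10_2 (binary, LSB first: 01)
Double-and-add from P = (3, 2):
  bit 0 = 0: acc unchanged = O
  bit 1 = 1: acc = O + (2, 4) = (2, 4)

2P = (2, 4)


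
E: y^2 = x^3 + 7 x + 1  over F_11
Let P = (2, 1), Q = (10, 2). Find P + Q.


P != Q, so use the chord formula.
s = (y2 - y1) / (x2 - x1) = (1) / (8) mod 11 = 7
x3 = s^2 - x1 - x2 mod 11 = 7^2 - 2 - 10 = 4
y3 = s (x1 - x3) - y1 mod 11 = 7 * (2 - 4) - 1 = 7

P + Q = (4, 7)


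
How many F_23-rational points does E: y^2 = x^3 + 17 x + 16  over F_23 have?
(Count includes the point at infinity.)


For each x in F_23, count y with y^2 = x^3 + 17 x + 16 mod 23:
  x = 0: RHS = 16, y in [4, 19]  -> 2 point(s)
  x = 2: RHS = 12, y in [9, 14]  -> 2 point(s)
  x = 3: RHS = 2, y in [5, 18]  -> 2 point(s)
  x = 6: RHS = 12, y in [9, 14]  -> 2 point(s)
  x = 7: RHS = 18, y in [8, 15]  -> 2 point(s)
  x = 9: RHS = 1, y in [1, 22]  -> 2 point(s)
  x = 10: RHS = 13, y in [6, 17]  -> 2 point(s)
  x = 11: RHS = 16, y in [4, 19]  -> 2 point(s)
  x = 12: RHS = 16, y in [4, 19]  -> 2 point(s)
  x = 14: RHS = 8, y in [10, 13]  -> 2 point(s)
  x = 15: RHS = 12, y in [9, 14]  -> 2 point(s)
  x = 18: RHS = 13, y in [6, 17]  -> 2 point(s)
Affine points: 24. Add the point at infinity: total = 25.

#E(F_23) = 25


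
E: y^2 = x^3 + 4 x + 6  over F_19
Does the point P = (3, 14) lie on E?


Check whether y^2 = x^3 + 4 x + 6 (mod 19) for (x, y) = (3, 14).
LHS: y^2 = 14^2 mod 19 = 6
RHS: x^3 + 4 x + 6 = 3^3 + 4*3 + 6 mod 19 = 7
LHS != RHS

No, not on the curve


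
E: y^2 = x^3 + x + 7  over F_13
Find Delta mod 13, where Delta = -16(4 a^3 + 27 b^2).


4 a^3 + 27 b^2 = 4*1^3 + 27*7^2 = 4 + 1323 = 1327
Delta = -16 * (1327) = -21232
Delta mod 13 = 10

Delta = 10 (mod 13)


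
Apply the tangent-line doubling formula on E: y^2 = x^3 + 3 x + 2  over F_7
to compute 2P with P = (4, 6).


Doubling: s = (3 x1^2 + a) / (2 y1)
s = (3*4^2 + 3) / (2*6) mod 7 = 6
x3 = s^2 - 2 x1 mod 7 = 6^2 - 2*4 = 0
y3 = s (x1 - x3) - y1 mod 7 = 6 * (4 - 0) - 6 = 4

2P = (0, 4)


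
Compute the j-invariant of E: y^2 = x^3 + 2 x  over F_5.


Delta = -16(4 a^3 + 27 b^2) mod 5 = 3
-1728 * (4 a)^3 = -1728 * (4*2)^3 mod 5 = 4
j = 4 * 3^(-1) mod 5 = 3

j = 3 (mod 5)


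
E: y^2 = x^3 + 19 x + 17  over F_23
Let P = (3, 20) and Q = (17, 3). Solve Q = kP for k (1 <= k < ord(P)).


Enumerate multiples of P until we hit Q = (17, 3):
  1P = (3, 20)
  2P = (17, 3)
Match found at i = 2.

k = 2


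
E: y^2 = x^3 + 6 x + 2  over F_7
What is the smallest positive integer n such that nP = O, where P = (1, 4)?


Compute successive multiples of P until we hit O:
  1P = (1, 4)
  2P = (2, 1)
  3P = (6, 4)
  4P = (0, 3)
  5P = (0, 4)
  6P = (6, 3)
  7P = (2, 6)
  8P = (1, 3)
  ... (continuing to 9P)
  9P = O

ord(P) = 9


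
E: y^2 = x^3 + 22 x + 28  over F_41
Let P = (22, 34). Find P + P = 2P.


Doubling: s = (3 x1^2 + a) / (2 y1)
s = (3*22^2 + 22) / (2*34) mod 41 = 6
x3 = s^2 - 2 x1 mod 41 = 6^2 - 2*22 = 33
y3 = s (x1 - x3) - y1 mod 41 = 6 * (22 - 33) - 34 = 23

2P = (33, 23)


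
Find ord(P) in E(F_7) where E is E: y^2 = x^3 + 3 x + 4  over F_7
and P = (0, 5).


Compute successive multiples of P until we hit O:
  1P = (0, 5)
  2P = (1, 1)
  3P = (1, 6)
  4P = (0, 2)
  5P = O

ord(P) = 5


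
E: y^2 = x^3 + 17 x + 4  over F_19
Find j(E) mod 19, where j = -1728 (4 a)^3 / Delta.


Delta = -16(4 a^3 + 27 b^2) mod 19 = 3
-1728 * (4 a)^3 = -1728 * (4*17)^3 mod 19 = 1
j = 1 * 3^(-1) mod 19 = 13

j = 13 (mod 19)


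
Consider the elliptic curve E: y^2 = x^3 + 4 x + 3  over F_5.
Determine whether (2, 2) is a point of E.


Check whether y^2 = x^3 + 4 x + 3 (mod 5) for (x, y) = (2, 2).
LHS: y^2 = 2^2 mod 5 = 4
RHS: x^3 + 4 x + 3 = 2^3 + 4*2 + 3 mod 5 = 4
LHS = RHS

Yes, on the curve


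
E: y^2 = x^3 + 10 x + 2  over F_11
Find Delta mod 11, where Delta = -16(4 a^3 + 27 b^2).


4 a^3 + 27 b^2 = 4*10^3 + 27*2^2 = 4000 + 108 = 4108
Delta = -16 * (4108) = -65728
Delta mod 11 = 8

Delta = 8 (mod 11)


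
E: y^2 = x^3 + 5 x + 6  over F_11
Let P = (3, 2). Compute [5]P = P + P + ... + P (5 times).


k = 5 = 101_2 (binary, LSB first: 101)
Double-and-add from P = (3, 2):
  bit 0 = 1: acc = O + (3, 2) = (3, 2)
  bit 1 = 0: acc unchanged = (3, 2)
  bit 2 = 1: acc = (3, 2) + (3, 2) = (3, 9)

5P = (3, 9)


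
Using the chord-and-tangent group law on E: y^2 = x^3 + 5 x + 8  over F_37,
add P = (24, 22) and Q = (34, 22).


P != Q, so use the chord formula.
s = (y2 - y1) / (x2 - x1) = (0) / (10) mod 37 = 0
x3 = s^2 - x1 - x2 mod 37 = 0^2 - 24 - 34 = 16
y3 = s (x1 - x3) - y1 mod 37 = 0 * (24 - 16) - 22 = 15

P + Q = (16, 15)


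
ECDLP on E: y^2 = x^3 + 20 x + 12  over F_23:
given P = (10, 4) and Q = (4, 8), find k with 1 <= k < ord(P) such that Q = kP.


Enumerate multiples of P until we hit Q = (4, 8):
  1P = (10, 4)
  2P = (16, 9)
  3P = (6, 7)
  4P = (9, 1)
  5P = (13, 10)
  6P = (4, 8)
Match found at i = 6.

k = 6


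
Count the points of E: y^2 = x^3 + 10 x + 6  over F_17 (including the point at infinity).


For each x in F_17, count y with y^2 = x^3 + 10 x + 6 mod 17:
  x = 1: RHS = 0, y in [0]  -> 1 point(s)
  x = 2: RHS = 0, y in [0]  -> 1 point(s)
  x = 4: RHS = 8, y in [5, 12]  -> 2 point(s)
  x = 9: RHS = 9, y in [3, 14]  -> 2 point(s)
  x = 10: RHS = 1, y in [1, 16]  -> 2 point(s)
  x = 11: RHS = 2, y in [6, 11]  -> 2 point(s)
  x = 12: RHS = 1, y in [1, 16]  -> 2 point(s)
  x = 13: RHS = 4, y in [2, 15]  -> 2 point(s)
  x = 14: RHS = 0, y in [0]  -> 1 point(s)
Affine points: 15. Add the point at infinity: total = 16.

#E(F_17) = 16


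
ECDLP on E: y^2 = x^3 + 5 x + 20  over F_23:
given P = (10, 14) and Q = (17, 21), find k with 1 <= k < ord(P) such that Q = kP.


Enumerate multiples of P until we hit Q = (17, 21):
  1P = (10, 14)
  2P = (21, 5)
  3P = (17, 21)
Match found at i = 3.

k = 3


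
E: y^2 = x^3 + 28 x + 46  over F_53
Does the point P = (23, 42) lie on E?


Check whether y^2 = x^3 + 28 x + 46 (mod 53) for (x, y) = (23, 42).
LHS: y^2 = 42^2 mod 53 = 15
RHS: x^3 + 28 x + 46 = 23^3 + 28*23 + 46 mod 53 = 31
LHS != RHS

No, not on the curve


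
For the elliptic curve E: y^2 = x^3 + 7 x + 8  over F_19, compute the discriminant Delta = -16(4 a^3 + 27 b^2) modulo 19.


4 a^3 + 27 b^2 = 4*7^3 + 27*8^2 = 1372 + 1728 = 3100
Delta = -16 * (3100) = -49600
Delta mod 19 = 9

Delta = 9 (mod 19)


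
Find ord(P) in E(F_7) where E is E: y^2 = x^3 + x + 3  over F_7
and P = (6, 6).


Compute successive multiples of P until we hit O:
  1P = (6, 6)
  2P = (6, 1)
  3P = O

ord(P) = 3


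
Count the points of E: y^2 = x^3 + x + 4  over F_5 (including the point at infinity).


For each x in F_5, count y with y^2 = x^3 + 1 x + 4 mod 5:
  x = 0: RHS = 4, y in [2, 3]  -> 2 point(s)
  x = 1: RHS = 1, y in [1, 4]  -> 2 point(s)
  x = 2: RHS = 4, y in [2, 3]  -> 2 point(s)
  x = 3: RHS = 4, y in [2, 3]  -> 2 point(s)
Affine points: 8. Add the point at infinity: total = 9.

#E(F_5) = 9


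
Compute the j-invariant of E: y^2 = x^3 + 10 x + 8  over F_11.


Delta = -16(4 a^3 + 27 b^2) mod 11 = 4
-1728 * (4 a)^3 = -1728 * (4*10)^3 mod 11 = 9
j = 9 * 4^(-1) mod 11 = 5

j = 5 (mod 11)


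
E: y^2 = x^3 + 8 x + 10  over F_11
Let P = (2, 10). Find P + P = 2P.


Doubling: s = (3 x1^2 + a) / (2 y1)
s = (3*2^2 + 8) / (2*10) mod 11 = 1
x3 = s^2 - 2 x1 mod 11 = 1^2 - 2*2 = 8
y3 = s (x1 - x3) - y1 mod 11 = 1 * (2 - 8) - 10 = 6

2P = (8, 6)


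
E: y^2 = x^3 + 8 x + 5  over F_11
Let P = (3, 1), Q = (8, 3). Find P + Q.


P != Q, so use the chord formula.
s = (y2 - y1) / (x2 - x1) = (2) / (5) mod 11 = 7
x3 = s^2 - x1 - x2 mod 11 = 7^2 - 3 - 8 = 5
y3 = s (x1 - x3) - y1 mod 11 = 7 * (3 - 5) - 1 = 7

P + Q = (5, 7)


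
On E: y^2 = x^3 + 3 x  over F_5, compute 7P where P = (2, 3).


k = 7 = 111_2 (binary, LSB first: 111)
Double-and-add from P = (2, 3):
  bit 0 = 1: acc = O + (2, 3) = (2, 3)
  bit 1 = 1: acc = (2, 3) + (1, 2) = (3, 1)
  bit 2 = 1: acc = (3, 1) + (4, 1) = (3, 4)

7P = (3, 4)


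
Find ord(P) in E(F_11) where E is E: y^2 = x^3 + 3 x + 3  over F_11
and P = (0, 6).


Compute successive multiples of P until we hit O:
  1P = (0, 6)
  2P = (9, 0)
  3P = (0, 5)
  4P = O

ord(P) = 4


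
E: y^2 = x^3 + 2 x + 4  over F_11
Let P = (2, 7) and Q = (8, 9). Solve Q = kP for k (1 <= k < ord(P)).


Enumerate multiples of P until we hit Q = (8, 9):
  1P = (2, 7)
  2P = (8, 9)
Match found at i = 2.

k = 2


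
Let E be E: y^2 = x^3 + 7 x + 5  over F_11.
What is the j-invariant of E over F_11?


Delta = -16(4 a^3 + 27 b^2) mod 11 = 6
-1728 * (4 a)^3 = -1728 * (4*7)^3 mod 11 = 4
j = 4 * 6^(-1) mod 11 = 8

j = 8 (mod 11)


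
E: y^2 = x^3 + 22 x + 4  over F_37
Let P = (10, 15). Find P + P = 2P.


Doubling: s = (3 x1^2 + a) / (2 y1)
s = (3*10^2 + 22) / (2*15) mod 37 = 28
x3 = s^2 - 2 x1 mod 37 = 28^2 - 2*10 = 24
y3 = s (x1 - x3) - y1 mod 37 = 28 * (10 - 24) - 15 = 0

2P = (24, 0)


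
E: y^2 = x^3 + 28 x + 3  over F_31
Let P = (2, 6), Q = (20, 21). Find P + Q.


P != Q, so use the chord formula.
s = (y2 - y1) / (x2 - x1) = (15) / (18) mod 31 = 6
x3 = s^2 - x1 - x2 mod 31 = 6^2 - 2 - 20 = 14
y3 = s (x1 - x3) - y1 mod 31 = 6 * (2 - 14) - 6 = 15

P + Q = (14, 15)


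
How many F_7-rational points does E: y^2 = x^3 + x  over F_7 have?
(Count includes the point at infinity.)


For each x in F_7, count y with y^2 = x^3 + 1 x + 0 mod 7:
  x = 0: RHS = 0, y in [0]  -> 1 point(s)
  x = 1: RHS = 2, y in [3, 4]  -> 2 point(s)
  x = 3: RHS = 2, y in [3, 4]  -> 2 point(s)
  x = 5: RHS = 4, y in [2, 5]  -> 2 point(s)
Affine points: 7. Add the point at infinity: total = 8.

#E(F_7) = 8


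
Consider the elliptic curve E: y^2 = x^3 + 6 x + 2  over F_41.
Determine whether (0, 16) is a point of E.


Check whether y^2 = x^3 + 6 x + 2 (mod 41) for (x, y) = (0, 16).
LHS: y^2 = 16^2 mod 41 = 10
RHS: x^3 + 6 x + 2 = 0^3 + 6*0 + 2 mod 41 = 2
LHS != RHS

No, not on the curve


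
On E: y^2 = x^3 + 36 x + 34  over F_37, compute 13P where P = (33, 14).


k = 13 = 1101_2 (binary, LSB first: 1011)
Double-and-add from P = (33, 14):
  bit 0 = 1: acc = O + (33, 14) = (33, 14)
  bit 1 = 0: acc unchanged = (33, 14)
  bit 2 = 1: acc = (33, 14) + (0, 16) = (32, 5)
  bit 3 = 1: acc = (32, 5) + (3, 13) = (3, 24)

13P = (3, 24)


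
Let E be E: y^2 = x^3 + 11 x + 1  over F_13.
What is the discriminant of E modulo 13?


4 a^3 + 27 b^2 = 4*11^3 + 27*1^2 = 5324 + 27 = 5351
Delta = -16 * (5351) = -85616
Delta mod 13 = 2

Delta = 2 (mod 13)


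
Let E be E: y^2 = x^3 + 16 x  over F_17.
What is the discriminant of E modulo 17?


4 a^3 + 27 b^2 = 4*16^3 + 27*0^2 = 16384 + 0 = 16384
Delta = -16 * (16384) = -262144
Delta mod 17 = 13

Delta = 13 (mod 17)


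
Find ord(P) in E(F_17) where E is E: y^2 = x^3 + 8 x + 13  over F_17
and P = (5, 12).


Compute successive multiples of P until we hit O:
  1P = (5, 12)
  2P = (5, 5)
  3P = O

ord(P) = 3


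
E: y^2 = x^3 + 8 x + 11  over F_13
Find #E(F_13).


For each x in F_13, count y with y^2 = x^3 + 8 x + 11 mod 13:
  x = 2: RHS = 9, y in [3, 10]  -> 2 point(s)
  x = 3: RHS = 10, y in [6, 7]  -> 2 point(s)
  x = 4: RHS = 3, y in [4, 9]  -> 2 point(s)
  x = 10: RHS = 12, y in [5, 8]  -> 2 point(s)
  x = 11: RHS = 0, y in [0]  -> 1 point(s)
Affine points: 9. Add the point at infinity: total = 10.

#E(F_13) = 10


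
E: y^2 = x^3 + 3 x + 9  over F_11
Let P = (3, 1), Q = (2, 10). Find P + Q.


P != Q, so use the chord formula.
s = (y2 - y1) / (x2 - x1) = (9) / (10) mod 11 = 2
x3 = s^2 - x1 - x2 mod 11 = 2^2 - 3 - 2 = 10
y3 = s (x1 - x3) - y1 mod 11 = 2 * (3 - 10) - 1 = 7

P + Q = (10, 7)


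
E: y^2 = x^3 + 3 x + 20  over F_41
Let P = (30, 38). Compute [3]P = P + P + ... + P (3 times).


k = 3 = 11_2 (binary, LSB first: 11)
Double-and-add from P = (30, 38):
  bit 0 = 1: acc = O + (30, 38) = (30, 38)
  bit 1 = 1: acc = (30, 38) + (12, 12) = (35, 14)

3P = (35, 14)


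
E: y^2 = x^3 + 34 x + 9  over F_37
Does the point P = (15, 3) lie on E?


Check whether y^2 = x^3 + 34 x + 9 (mod 37) for (x, y) = (15, 3).
LHS: y^2 = 3^2 mod 37 = 9
RHS: x^3 + 34 x + 9 = 15^3 + 34*15 + 9 mod 37 = 9
LHS = RHS

Yes, on the curve


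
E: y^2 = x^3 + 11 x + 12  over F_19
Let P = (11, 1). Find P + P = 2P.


Doubling: s = (3 x1^2 + a) / (2 y1)
s = (3*11^2 + 11) / (2*1) mod 19 = 16
x3 = s^2 - 2 x1 mod 19 = 16^2 - 2*11 = 6
y3 = s (x1 - x3) - y1 mod 19 = 16 * (11 - 6) - 1 = 3

2P = (6, 3)


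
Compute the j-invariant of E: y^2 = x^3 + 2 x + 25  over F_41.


Delta = -16(4 a^3 + 27 b^2) mod 41 = 6
-1728 * (4 a)^3 = -1728 * (4*2)^3 mod 41 = 3
j = 3 * 6^(-1) mod 41 = 21

j = 21 (mod 41)


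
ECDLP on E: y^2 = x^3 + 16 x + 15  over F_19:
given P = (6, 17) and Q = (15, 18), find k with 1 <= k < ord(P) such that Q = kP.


Enumerate multiples of P until we hit Q = (15, 18):
  1P = (6, 17)
  2P = (18, 13)
  3P = (12, 4)
  4P = (2, 6)
  5P = (15, 1)
  6P = (15, 18)
Match found at i = 6.

k = 6


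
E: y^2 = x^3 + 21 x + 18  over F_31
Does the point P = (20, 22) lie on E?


Check whether y^2 = x^3 + 21 x + 18 (mod 31) for (x, y) = (20, 22).
LHS: y^2 = 22^2 mod 31 = 19
RHS: x^3 + 21 x + 18 = 20^3 + 21*20 + 18 mod 31 = 6
LHS != RHS

No, not on the curve


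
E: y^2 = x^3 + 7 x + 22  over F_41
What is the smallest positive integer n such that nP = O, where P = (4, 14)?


Compute successive multiples of P until we hit O:
  1P = (4, 14)
  2P = (23, 38)
  3P = (24, 19)
  4P = (31, 10)
  5P = (27, 38)
  6P = (30, 7)
  7P = (32, 3)
  8P = (21, 0)
  ... (continuing to 16P)
  16P = O

ord(P) = 16


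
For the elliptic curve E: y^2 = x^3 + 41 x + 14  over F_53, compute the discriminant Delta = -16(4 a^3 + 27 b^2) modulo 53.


4 a^3 + 27 b^2 = 4*41^3 + 27*14^2 = 275684 + 5292 = 280976
Delta = -16 * (280976) = -4495616
Delta mod 53 = 3

Delta = 3 (mod 53)


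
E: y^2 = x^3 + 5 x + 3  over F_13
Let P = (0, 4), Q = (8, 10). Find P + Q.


P != Q, so use the chord formula.
s = (y2 - y1) / (x2 - x1) = (6) / (8) mod 13 = 4
x3 = s^2 - x1 - x2 mod 13 = 4^2 - 0 - 8 = 8
y3 = s (x1 - x3) - y1 mod 13 = 4 * (0 - 8) - 4 = 3

P + Q = (8, 3)


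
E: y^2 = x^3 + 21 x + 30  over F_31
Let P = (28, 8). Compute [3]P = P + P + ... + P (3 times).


k = 3 = 11_2 (binary, LSB first: 11)
Double-and-add from P = (28, 8):
  bit 0 = 1: acc = O + (28, 8) = (28, 8)
  bit 1 = 1: acc = (28, 8) + (15, 0) = (28, 23)

3P = (28, 23)


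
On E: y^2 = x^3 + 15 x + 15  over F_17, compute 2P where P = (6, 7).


Doubling: s = (3 x1^2 + a) / (2 y1)
s = (3*6^2 + 15) / (2*7) mod 17 = 10
x3 = s^2 - 2 x1 mod 17 = 10^2 - 2*6 = 3
y3 = s (x1 - x3) - y1 mod 17 = 10 * (6 - 3) - 7 = 6

2P = (3, 6)


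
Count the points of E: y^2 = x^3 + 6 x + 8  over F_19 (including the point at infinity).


For each x in F_19, count y with y^2 = x^3 + 6 x + 8 mod 19:
  x = 2: RHS = 9, y in [3, 16]  -> 2 point(s)
  x = 4: RHS = 1, y in [1, 18]  -> 2 point(s)
  x = 5: RHS = 11, y in [7, 12]  -> 2 point(s)
  x = 8: RHS = 17, y in [6, 13]  -> 2 point(s)
  x = 10: RHS = 4, y in [2, 17]  -> 2 point(s)
  x = 14: RHS = 5, y in [9, 10]  -> 2 point(s)
  x = 16: RHS = 1, y in [1, 18]  -> 2 point(s)
  x = 17: RHS = 7, y in [8, 11]  -> 2 point(s)
  x = 18: RHS = 1, y in [1, 18]  -> 2 point(s)
Affine points: 18. Add the point at infinity: total = 19.

#E(F_19) = 19


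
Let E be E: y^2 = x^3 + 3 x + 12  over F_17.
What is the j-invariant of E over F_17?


Delta = -16(4 a^3 + 27 b^2) mod 17 = 1
-1728 * (4 a)^3 = -1728 * (4*3)^3 mod 17 = 15
j = 15 * 1^(-1) mod 17 = 15

j = 15 (mod 17)


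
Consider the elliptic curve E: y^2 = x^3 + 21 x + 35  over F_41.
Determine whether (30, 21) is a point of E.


Check whether y^2 = x^3 + 21 x + 35 (mod 41) for (x, y) = (30, 21).
LHS: y^2 = 21^2 mod 41 = 31
RHS: x^3 + 21 x + 35 = 30^3 + 21*30 + 35 mod 41 = 31
LHS = RHS

Yes, on the curve


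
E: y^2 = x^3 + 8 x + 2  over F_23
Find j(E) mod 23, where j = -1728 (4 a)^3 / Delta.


Delta = -16(4 a^3 + 27 b^2) mod 23 = 4
-1728 * (4 a)^3 = -1728 * (4*8)^3 mod 23 = 21
j = 21 * 4^(-1) mod 23 = 11

j = 11 (mod 23)


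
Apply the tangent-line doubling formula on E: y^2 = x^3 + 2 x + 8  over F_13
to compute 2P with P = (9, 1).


Doubling: s = (3 x1^2 + a) / (2 y1)
s = (3*9^2 + 2) / (2*1) mod 13 = 12
x3 = s^2 - 2 x1 mod 13 = 12^2 - 2*9 = 9
y3 = s (x1 - x3) - y1 mod 13 = 12 * (9 - 9) - 1 = 12

2P = (9, 12)


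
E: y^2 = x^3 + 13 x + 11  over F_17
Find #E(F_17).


For each x in F_17, count y with y^2 = x^3 + 13 x + 11 mod 17:
  x = 1: RHS = 8, y in [5, 12]  -> 2 point(s)
  x = 3: RHS = 9, y in [3, 14]  -> 2 point(s)
  x = 4: RHS = 8, y in [5, 12]  -> 2 point(s)
  x = 6: RHS = 16, y in [4, 13]  -> 2 point(s)
  x = 8: RHS = 15, y in [7, 10]  -> 2 point(s)
  x = 10: RHS = 2, y in [6, 11]  -> 2 point(s)
  x = 12: RHS = 8, y in [5, 12]  -> 2 point(s)
  x = 14: RHS = 13, y in [8, 9]  -> 2 point(s)
Affine points: 16. Add the point at infinity: total = 17.

#E(F_17) = 17


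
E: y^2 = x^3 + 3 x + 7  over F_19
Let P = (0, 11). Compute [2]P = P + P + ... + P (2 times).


k = 2 = 10_2 (binary, LSB first: 01)
Double-and-add from P = (0, 11):
  bit 0 = 0: acc unchanged = O
  bit 1 = 1: acc = O + (1, 7) = (1, 7)

2P = (1, 7)


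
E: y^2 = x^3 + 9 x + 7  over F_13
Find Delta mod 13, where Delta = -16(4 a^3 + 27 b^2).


4 a^3 + 27 b^2 = 4*9^3 + 27*7^2 = 2916 + 1323 = 4239
Delta = -16 * (4239) = -67824
Delta mod 13 = 10

Delta = 10 (mod 13)


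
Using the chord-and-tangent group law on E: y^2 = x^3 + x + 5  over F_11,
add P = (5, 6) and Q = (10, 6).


P != Q, so use the chord formula.
s = (y2 - y1) / (x2 - x1) = (0) / (5) mod 11 = 0
x3 = s^2 - x1 - x2 mod 11 = 0^2 - 5 - 10 = 7
y3 = s (x1 - x3) - y1 mod 11 = 0 * (5 - 7) - 6 = 5

P + Q = (7, 5)


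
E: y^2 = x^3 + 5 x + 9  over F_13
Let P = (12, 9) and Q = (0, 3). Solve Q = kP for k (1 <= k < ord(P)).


Enumerate multiples of P until we hit Q = (0, 3):
  1P = (12, 9)
  2P = (3, 8)
  3P = (7, 6)
  4P = (11, 2)
  5P = (0, 10)
  6P = (2, 1)
  7P = (9, 9)
  8P = (5, 4)
  9P = (5, 9)
  10P = (9, 4)
  11P = (2, 12)
  12P = (0, 3)
Match found at i = 12.

k = 12


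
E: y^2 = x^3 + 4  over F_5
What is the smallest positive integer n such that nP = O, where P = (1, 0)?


Compute successive multiples of P until we hit O:
  1P = (1, 0)
  2P = O

ord(P) = 2


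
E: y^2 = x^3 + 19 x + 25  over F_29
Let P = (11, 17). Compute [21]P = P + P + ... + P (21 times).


k = 21 = 10101_2 (binary, LSB first: 10101)
Double-and-add from P = (11, 17):
  bit 0 = 1: acc = O + (11, 17) = (11, 17)
  bit 1 = 0: acc unchanged = (11, 17)
  bit 2 = 1: acc = (11, 17) + (19, 13) = (21, 17)
  bit 3 = 0: acc unchanged = (21, 17)
  bit 4 = 1: acc = (21, 17) + (2, 19) = (13, 2)

21P = (13, 2)


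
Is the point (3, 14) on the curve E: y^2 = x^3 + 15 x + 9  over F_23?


Check whether y^2 = x^3 + 15 x + 9 (mod 23) for (x, y) = (3, 14).
LHS: y^2 = 14^2 mod 23 = 12
RHS: x^3 + 15 x + 9 = 3^3 + 15*3 + 9 mod 23 = 12
LHS = RHS

Yes, on the curve


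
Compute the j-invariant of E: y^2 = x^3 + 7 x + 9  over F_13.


Delta = -16(4 a^3 + 27 b^2) mod 13 = 9
-1728 * (4 a)^3 = -1728 * (4*7)^3 mod 13 = 8
j = 8 * 9^(-1) mod 13 = 11

j = 11 (mod 13)


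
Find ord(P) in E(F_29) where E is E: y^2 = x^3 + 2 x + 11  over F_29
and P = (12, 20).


Compute successive multiples of P until we hit O:
  1P = (12, 20)
  2P = (11, 1)
  3P = (19, 21)
  4P = (14, 17)
  5P = (27, 17)
  6P = (26, 6)
  7P = (21, 18)
  8P = (5, 1)
  ... (continuing to 35P)
  35P = O

ord(P) = 35


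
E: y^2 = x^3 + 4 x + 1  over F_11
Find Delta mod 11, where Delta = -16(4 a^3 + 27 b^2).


4 a^3 + 27 b^2 = 4*4^3 + 27*1^2 = 256 + 27 = 283
Delta = -16 * (283) = -4528
Delta mod 11 = 4

Delta = 4 (mod 11)


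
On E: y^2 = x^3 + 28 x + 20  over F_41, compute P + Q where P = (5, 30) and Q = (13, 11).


P != Q, so use the chord formula.
s = (y2 - y1) / (x2 - x1) = (22) / (8) mod 41 = 13
x3 = s^2 - x1 - x2 mod 41 = 13^2 - 5 - 13 = 28
y3 = s (x1 - x3) - y1 mod 41 = 13 * (5 - 28) - 30 = 40

P + Q = (28, 40)


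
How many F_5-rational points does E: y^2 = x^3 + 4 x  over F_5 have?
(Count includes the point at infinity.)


For each x in F_5, count y with y^2 = x^3 + 4 x + 0 mod 5:
  x = 0: RHS = 0, y in [0]  -> 1 point(s)
  x = 1: RHS = 0, y in [0]  -> 1 point(s)
  x = 2: RHS = 1, y in [1, 4]  -> 2 point(s)
  x = 3: RHS = 4, y in [2, 3]  -> 2 point(s)
  x = 4: RHS = 0, y in [0]  -> 1 point(s)
Affine points: 7. Add the point at infinity: total = 8.

#E(F_5) = 8


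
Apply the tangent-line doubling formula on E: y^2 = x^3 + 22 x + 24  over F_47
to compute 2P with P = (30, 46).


Doubling: s = (3 x1^2 + a) / (2 y1)
s = (3*30^2 + 22) / (2*46) mod 47 = 2
x3 = s^2 - 2 x1 mod 47 = 2^2 - 2*30 = 38
y3 = s (x1 - x3) - y1 mod 47 = 2 * (30 - 38) - 46 = 32

2P = (38, 32)


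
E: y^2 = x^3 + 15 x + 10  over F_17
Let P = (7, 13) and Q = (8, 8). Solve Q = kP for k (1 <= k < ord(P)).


Enumerate multiples of P until we hit Q = (8, 8):
  1P = (7, 13)
  2P = (4, 7)
  3P = (10, 15)
  4P = (8, 9)
  5P = (1, 14)
  6P = (1, 3)
  7P = (8, 8)
Match found at i = 7.

k = 7


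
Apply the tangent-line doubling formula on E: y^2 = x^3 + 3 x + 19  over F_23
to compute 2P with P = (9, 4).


Doubling: s = (3 x1^2 + a) / (2 y1)
s = (3*9^2 + 3) / (2*4) mod 23 = 2
x3 = s^2 - 2 x1 mod 23 = 2^2 - 2*9 = 9
y3 = s (x1 - x3) - y1 mod 23 = 2 * (9 - 9) - 4 = 19

2P = (9, 19)


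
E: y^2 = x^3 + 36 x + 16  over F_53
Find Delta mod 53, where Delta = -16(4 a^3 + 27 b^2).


4 a^3 + 27 b^2 = 4*36^3 + 27*16^2 = 186624 + 6912 = 193536
Delta = -16 * (193536) = -3096576
Delta mod 53 = 2

Delta = 2 (mod 53)


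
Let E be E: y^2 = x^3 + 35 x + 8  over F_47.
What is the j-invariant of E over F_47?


Delta = -16(4 a^3 + 27 b^2) mod 47 = 36
-1728 * (4 a)^3 = -1728 * (4*35)^3 mod 47 = 36
j = 36 * 36^(-1) mod 47 = 1

j = 1 (mod 47)


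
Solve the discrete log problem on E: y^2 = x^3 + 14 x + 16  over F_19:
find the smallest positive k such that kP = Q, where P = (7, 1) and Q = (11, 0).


Enumerate multiples of P until we hit Q = (11, 0):
  1P = (7, 1)
  2P = (11, 0)
Match found at i = 2.

k = 2


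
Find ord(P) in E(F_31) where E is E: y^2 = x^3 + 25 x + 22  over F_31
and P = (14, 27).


Compute successive multiples of P until we hit O:
  1P = (14, 27)
  2P = (12, 29)
  3P = (6, 27)
  4P = (11, 4)
  5P = (20, 20)
  6P = (13, 8)
  7P = (24, 0)
  8P = (13, 23)
  ... (continuing to 14P)
  14P = O

ord(P) = 14


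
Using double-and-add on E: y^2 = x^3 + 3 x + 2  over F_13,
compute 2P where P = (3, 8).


k = 2 = 10_2 (binary, LSB first: 01)
Double-and-add from P = (3, 8):
  bit 0 = 0: acc unchanged = O
  bit 1 = 1: acc = O + (3, 5) = (3, 5)

2P = (3, 5)


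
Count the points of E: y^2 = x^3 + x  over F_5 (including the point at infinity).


For each x in F_5, count y with y^2 = x^3 + 1 x + 0 mod 5:
  x = 0: RHS = 0, y in [0]  -> 1 point(s)
  x = 2: RHS = 0, y in [0]  -> 1 point(s)
  x = 3: RHS = 0, y in [0]  -> 1 point(s)
Affine points: 3. Add the point at infinity: total = 4.

#E(F_5) = 4


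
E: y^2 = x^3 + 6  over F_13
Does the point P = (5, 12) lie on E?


Check whether y^2 = x^3 + 0 x + 6 (mod 13) for (x, y) = (5, 12).
LHS: y^2 = 12^2 mod 13 = 1
RHS: x^3 + 0 x + 6 = 5^3 + 0*5 + 6 mod 13 = 1
LHS = RHS

Yes, on the curve


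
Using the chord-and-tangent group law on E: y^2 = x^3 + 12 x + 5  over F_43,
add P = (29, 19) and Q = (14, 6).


P != Q, so use the chord formula.
s = (y2 - y1) / (x2 - x1) = (30) / (28) mod 43 = 41
x3 = s^2 - x1 - x2 mod 43 = 41^2 - 29 - 14 = 4
y3 = s (x1 - x3) - y1 mod 43 = 41 * (29 - 4) - 19 = 17

P + Q = (4, 17)


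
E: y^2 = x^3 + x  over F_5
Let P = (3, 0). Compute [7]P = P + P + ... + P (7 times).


k = 7 = 111_2 (binary, LSB first: 111)
Double-and-add from P = (3, 0):
  bit 0 = 1: acc = O + (3, 0) = (3, 0)
  bit 1 = 1: acc = (3, 0) + O = (3, 0)
  bit 2 = 1: acc = (3, 0) + O = (3, 0)

7P = (3, 0)


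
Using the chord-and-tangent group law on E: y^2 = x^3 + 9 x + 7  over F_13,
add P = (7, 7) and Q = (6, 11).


P != Q, so use the chord formula.
s = (y2 - y1) / (x2 - x1) = (4) / (12) mod 13 = 9
x3 = s^2 - x1 - x2 mod 13 = 9^2 - 7 - 6 = 3
y3 = s (x1 - x3) - y1 mod 13 = 9 * (7 - 3) - 7 = 3

P + Q = (3, 3)


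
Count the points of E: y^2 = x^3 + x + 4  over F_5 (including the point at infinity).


For each x in F_5, count y with y^2 = x^3 + 1 x + 4 mod 5:
  x = 0: RHS = 4, y in [2, 3]  -> 2 point(s)
  x = 1: RHS = 1, y in [1, 4]  -> 2 point(s)
  x = 2: RHS = 4, y in [2, 3]  -> 2 point(s)
  x = 3: RHS = 4, y in [2, 3]  -> 2 point(s)
Affine points: 8. Add the point at infinity: total = 9.

#E(F_5) = 9


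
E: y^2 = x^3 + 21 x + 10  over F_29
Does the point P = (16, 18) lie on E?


Check whether y^2 = x^3 + 21 x + 10 (mod 29) for (x, y) = (16, 18).
LHS: y^2 = 18^2 mod 29 = 5
RHS: x^3 + 21 x + 10 = 16^3 + 21*16 + 10 mod 29 = 5
LHS = RHS

Yes, on the curve


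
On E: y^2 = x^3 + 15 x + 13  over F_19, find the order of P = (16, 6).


Compute successive multiples of P until we hit O:
  1P = (16, 6)
  2P = (4, 17)
  3P = (10, 17)
  4P = (18, 4)
  5P = (5, 2)
  6P = (3, 16)
  7P = (7, 9)
  8P = (13, 12)
  ... (continuing to 17P)
  17P = O

ord(P) = 17


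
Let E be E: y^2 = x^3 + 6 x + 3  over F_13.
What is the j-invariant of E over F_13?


Delta = -16(4 a^3 + 27 b^2) mod 13 = 7
-1728 * (4 a)^3 = -1728 * (4*6)^3 mod 13 = 5
j = 5 * 7^(-1) mod 13 = 10

j = 10 (mod 13)


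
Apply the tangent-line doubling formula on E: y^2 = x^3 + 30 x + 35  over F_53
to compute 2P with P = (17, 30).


Doubling: s = (3 x1^2 + a) / (2 y1)
s = (3*17^2 + 30) / (2*30) mod 53 = 7
x3 = s^2 - 2 x1 mod 53 = 7^2 - 2*17 = 15
y3 = s (x1 - x3) - y1 mod 53 = 7 * (17 - 15) - 30 = 37

2P = (15, 37)


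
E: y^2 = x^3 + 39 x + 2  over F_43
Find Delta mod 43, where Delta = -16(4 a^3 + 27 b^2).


4 a^3 + 27 b^2 = 4*39^3 + 27*2^2 = 237276 + 108 = 237384
Delta = -16 * (237384) = -3798144
Delta mod 43 = 3

Delta = 3 (mod 43)


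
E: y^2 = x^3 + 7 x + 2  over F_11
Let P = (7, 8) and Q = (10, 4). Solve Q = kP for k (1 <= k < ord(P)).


Enumerate multiples of P until we hit Q = (10, 4):
  1P = (7, 8)
  2P = (8, 3)
  3P = (10, 7)
  4P = (10, 4)
Match found at i = 4.

k = 4


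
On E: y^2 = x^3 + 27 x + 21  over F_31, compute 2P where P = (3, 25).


Doubling: s = (3 x1^2 + a) / (2 y1)
s = (3*3^2 + 27) / (2*25) mod 31 = 11
x3 = s^2 - 2 x1 mod 31 = 11^2 - 2*3 = 22
y3 = s (x1 - x3) - y1 mod 31 = 11 * (3 - 22) - 25 = 14

2P = (22, 14)


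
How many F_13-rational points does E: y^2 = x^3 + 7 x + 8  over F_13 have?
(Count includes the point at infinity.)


For each x in F_13, count y with y^2 = x^3 + 7 x + 8 mod 13:
  x = 1: RHS = 3, y in [4, 9]  -> 2 point(s)
  x = 2: RHS = 4, y in [2, 11]  -> 2 point(s)
  x = 3: RHS = 4, y in [2, 11]  -> 2 point(s)
  x = 4: RHS = 9, y in [3, 10]  -> 2 point(s)
  x = 5: RHS = 12, y in [5, 8]  -> 2 point(s)
  x = 7: RHS = 10, y in [6, 7]  -> 2 point(s)
  x = 8: RHS = 4, y in [2, 11]  -> 2 point(s)
  x = 10: RHS = 12, y in [5, 8]  -> 2 point(s)
  x = 11: RHS = 12, y in [5, 8]  -> 2 point(s)
  x = 12: RHS = 0, y in [0]  -> 1 point(s)
Affine points: 19. Add the point at infinity: total = 20.

#E(F_13) = 20
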